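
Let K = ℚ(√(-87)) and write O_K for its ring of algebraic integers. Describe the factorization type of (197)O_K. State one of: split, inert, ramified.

-87 mod 4 = 1, hence disc K = -87 and O_K = ℤ[(1+√-87)/2].
Since gcd(197, -87) = 1 the prime 197 does not ramify.
(-87/197) = 110^98 mod 197 = 196, giving Legendre symbol -1.
d is a non-residue mod p, hence 197 remains inert in O_K.

inert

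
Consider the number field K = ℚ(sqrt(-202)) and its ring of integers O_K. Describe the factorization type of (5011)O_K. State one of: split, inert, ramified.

-202 mod 4 = 2, hence disc K = 4·(-202) = -808 and O_K = ℤ[√-202].
5011 ∤ -808, so 5011 is unramified.
Legendre symbol by Euler's criterion: (-202/5011) ≡ (-202)^2505 ≡ 5010 (mod 5011), i.e. (-202/5011) = -1.
(-202/5011) = -1, so 5011 is inert.

inert — (5011) stays prime in O_K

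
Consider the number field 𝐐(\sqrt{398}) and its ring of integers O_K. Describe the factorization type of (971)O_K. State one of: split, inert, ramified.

d = 398 ≡ 2 (mod 4), so O_K = ℤ[√398] and disc(K) = 4d = 1592.
disc(K) = 1592 is not divisible by 971; 971 is unramified.
Legendre symbol by Euler's criterion: (398/971) ≡ 398^485 ≡ 1 (mod 971), i.e. (398/971) = 1.
d is a quadratic residue mod p, hence 971 splits in O_K.

splits completely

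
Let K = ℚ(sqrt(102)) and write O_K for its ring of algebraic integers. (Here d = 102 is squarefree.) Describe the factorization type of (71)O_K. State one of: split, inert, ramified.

d = 102 ≡ 2 (mod 4), so O_K = ℤ[√102] and disc(K) = 4d = 408.
71 ∤ 408, so 71 is unramified.
(102/71) = 31^35 mod 71 = 70, giving Legendre symbol -1.
d is a non-residue mod p, hence 71 remains inert in O_K.

inert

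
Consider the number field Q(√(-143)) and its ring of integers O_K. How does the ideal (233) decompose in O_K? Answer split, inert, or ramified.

d = -143 ≡ 1 (mod 4), so O_K = ℤ[(1+√-143)/2] and disc(K) = d = -143.
Since gcd(233, -143) = 1 the prime 233 does not ramify.
Euler's criterion: (-143)^116 mod 233 = 232. Thus (-143|233) = -1.
d is a non-residue mod p, hence 233 remains inert in O_K.

233 remains inert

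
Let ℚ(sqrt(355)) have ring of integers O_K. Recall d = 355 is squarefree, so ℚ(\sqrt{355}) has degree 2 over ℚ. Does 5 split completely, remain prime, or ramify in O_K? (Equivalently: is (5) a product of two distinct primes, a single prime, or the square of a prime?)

d = 355 ≡ 3 (mod 4), so O_K = ℤ[√355] and disc(K) = 4d = 1420.
5 divides disc(K) = 1420, so 5 ramifies.

ramified — (5) = 𝔭²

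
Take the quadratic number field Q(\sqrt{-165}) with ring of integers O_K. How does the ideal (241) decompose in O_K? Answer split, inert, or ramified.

-165 mod 4 = 3, hence disc K = 4·(-165) = -660 and O_K = ℤ[√-165].
241 ∤ -660, so 241 is unramified.
(-165/241) = 76^120 mod 241 = 240, giving Legendre symbol -1.
Legendre symbol -1 ⇒ 241 is inert.

inert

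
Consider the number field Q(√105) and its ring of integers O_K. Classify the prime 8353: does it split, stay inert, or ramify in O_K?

d = 105 ≡ 1 (mod 4), so O_K = ℤ[(1+√105)/2] and disc(K) = d = 105.
Since gcd(8353, 105) = 1 the prime 8353 does not ramify.
(105/8353) = 105^4176 mod 8353 = 8352, giving Legendre symbol -1.
(105/8353) = -1, so 8353 is inert.

8353 remains inert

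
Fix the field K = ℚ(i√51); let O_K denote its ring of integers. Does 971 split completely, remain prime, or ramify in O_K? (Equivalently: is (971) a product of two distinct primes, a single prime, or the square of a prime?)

971 remains inert

-51 mod 4 = 1, hence disc K = -51 and O_K = ℤ[(1+√-51)/2].
971 ∤ -51, so 971 is unramified.
(-51/971) = 920^485 mod 971 = 970, giving Legendre symbol -1.
Legendre symbol -1 ⇒ 971 is inert.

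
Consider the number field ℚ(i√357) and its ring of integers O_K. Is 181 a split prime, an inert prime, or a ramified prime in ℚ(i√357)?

d = -357 ≡ 3 (mod 4), so O_K = ℤ[√-357] and disc(K) = 4d = -1428.
Since gcd(181, -1428) = 1 the prime 181 does not ramify.
Compute (-357/181) via Euler: 5^((181-1)/2) mod 181 = 1, so (-357/181) = 1.
Legendre symbol 1 ⇒ 181 is split.

split — (181) = 𝔭₁𝔭₂ with 𝔭₁ ≠ 𝔭₂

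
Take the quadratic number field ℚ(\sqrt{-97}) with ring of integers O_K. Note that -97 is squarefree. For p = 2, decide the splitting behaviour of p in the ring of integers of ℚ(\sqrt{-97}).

ramified

Since -97 ≢ 1 mod 4, the ring of integers is ℤ[√-97] with discriminant 4·(-97) = -388.
2 divides disc(K) = -388, so 2 ramifies.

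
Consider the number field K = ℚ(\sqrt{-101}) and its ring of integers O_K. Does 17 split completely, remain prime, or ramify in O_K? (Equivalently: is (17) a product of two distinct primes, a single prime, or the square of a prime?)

Since -101 ≢ 1 mod 4, the ring of integers is ℤ[√-101] with discriminant 4·(-101) = -404.
disc(K) = -404 is not divisible by 17; 17 is unramified.
Compute (-101/17) via Euler: 1^((17-1)/2) mod 17 = 1, so (-101/17) = 1.
Legendre symbol 1 ⇒ 17 is split.

split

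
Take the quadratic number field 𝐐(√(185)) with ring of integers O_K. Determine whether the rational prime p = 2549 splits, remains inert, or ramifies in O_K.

split

Since 185 ≡ 1 mod 4, the ring of integers is ℤ[(1+√185)/2] with discriminant 185.
2549 ∤ 185, so 2549 is unramified.
Euler's criterion: 185^1274 mod 2549 = 1. Thus (185|2549) = 1.
(185/2549) = 1, so 2549 splits.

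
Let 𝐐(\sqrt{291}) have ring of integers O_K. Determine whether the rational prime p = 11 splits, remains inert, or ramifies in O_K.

291 mod 4 = 3, hence disc K = 4·291 = 1164 and O_K = ℤ[√291].
11 ∤ 1164, so 11 is unramified.
Legendre symbol by Euler's criterion: (291/11) ≡ 291^5 ≡ 1 (mod 11), i.e. (291/11) = 1.
(291/11) = 1, so 11 splits.

split — (11) = 𝔭₁𝔭₂ with 𝔭₁ ≠ 𝔭₂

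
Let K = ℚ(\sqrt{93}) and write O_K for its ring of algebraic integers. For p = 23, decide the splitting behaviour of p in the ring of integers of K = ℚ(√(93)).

splits completely

Since 93 ≡ 1 mod 4, the ring of integers is ℤ[(1+√93)/2] with discriminant 93.
Since gcd(23, 93) = 1 the prime 23 does not ramify.
Legendre symbol by Euler's criterion: (93/23) ≡ 93^11 ≡ 1 (mod 23), i.e. (93/23) = 1.
d is a quadratic residue mod p, hence 23 splits in O_K.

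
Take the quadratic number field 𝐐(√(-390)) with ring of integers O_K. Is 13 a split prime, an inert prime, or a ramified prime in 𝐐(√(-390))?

Since -390 ≢ 1 mod 4, the ring of integers is ℤ[√-390] with discriminant 4·(-390) = -1560.
disc(K) = -1560 = 13·(-120), so p = 13 is ramified.

13 is ramified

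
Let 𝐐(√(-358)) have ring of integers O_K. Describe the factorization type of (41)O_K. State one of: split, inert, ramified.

p is inert

Since -358 ≢ 1 mod 4, the ring of integers is ℤ[√-358] with discriminant 4·(-358) = -1432.
disc(K) = -1432 is not divisible by 41; 41 is unramified.
(-358/41) = 11^20 mod 41 = 40, giving Legendre symbol -1.
Legendre symbol -1 ⇒ 41 is inert.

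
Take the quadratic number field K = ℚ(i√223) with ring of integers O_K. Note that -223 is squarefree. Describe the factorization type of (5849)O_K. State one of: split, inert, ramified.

inert — (5849) stays prime in O_K

Since -223 ≡ 1 mod 4, the ring of integers is ℤ[(1+√-223)/2] with discriminant -223.
Since gcd(5849, -223) = 1 the prime 5849 does not ramify.
Compute (-223/5849) via Euler: 5626^((5849-1)/2) mod 5849 = 5848, so (-223/5849) = -1.
Legendre symbol -1 ⇒ 5849 is inert.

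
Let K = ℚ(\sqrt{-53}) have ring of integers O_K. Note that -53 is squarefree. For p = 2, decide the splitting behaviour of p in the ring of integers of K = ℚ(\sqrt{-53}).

ramified — (2) = 𝔭²

Since -53 ≢ 1 mod 4, the ring of integers is ℤ[√-53] with discriminant 4·(-53) = -212.
disc(K) = -212 = 2·(-106), so p = 2 is ramified.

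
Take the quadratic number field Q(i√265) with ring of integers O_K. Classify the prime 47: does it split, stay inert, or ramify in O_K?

Since -265 ≢ 1 mod 4, the ring of integers is ℤ[√-265] with discriminant 4·(-265) = -1060.
Since gcd(47, -1060) = 1 the prime 47 does not ramify.
(-265/47) = 17^23 mod 47 = 1, giving Legendre symbol 1.
d is a quadratic residue mod p, hence 47 splits in O_K.

split — (47) = 𝔭₁𝔭₂ with 𝔭₁ ≠ 𝔭₂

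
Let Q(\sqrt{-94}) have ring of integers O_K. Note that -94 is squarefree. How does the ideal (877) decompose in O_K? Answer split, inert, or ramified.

877 splits in O_K

Since -94 ≢ 1 mod 4, the ring of integers is ℤ[√-94] with discriminant 4·(-94) = -376.
Since gcd(877, -376) = 1 the prime 877 does not ramify.
(-94/877) = 783^438 mod 877 = 1, giving Legendre symbol 1.
d is a quadratic residue mod p, hence 877 splits in O_K.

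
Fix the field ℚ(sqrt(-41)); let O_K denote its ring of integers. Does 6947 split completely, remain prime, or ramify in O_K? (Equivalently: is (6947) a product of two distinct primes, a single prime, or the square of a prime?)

inert — (6947) stays prime in O_K

-41 mod 4 = 3, hence disc K = 4·(-41) = -164 and O_K = ℤ[√-41].
disc(K) = -164 is not divisible by 6947; 6947 is unramified.
Legendre symbol by Euler's criterion: (-41/6947) ≡ (-41)^3473 ≡ 6946 (mod 6947), i.e. (-41/6947) = -1.
(-41/6947) = -1, so 6947 is inert.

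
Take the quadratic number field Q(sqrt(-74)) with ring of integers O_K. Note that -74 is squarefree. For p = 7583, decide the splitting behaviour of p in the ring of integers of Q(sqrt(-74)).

-74 mod 4 = 2, hence disc K = 4·(-74) = -296 and O_K = ℤ[√-74].
7583 ∤ -296, so 7583 is unramified.
Legendre symbol by Euler's criterion: (-74/7583) ≡ (-74)^3791 ≡ 1 (mod 7583), i.e. (-74/7583) = 1.
(-74/7583) = 1, so 7583 splits.

splits completely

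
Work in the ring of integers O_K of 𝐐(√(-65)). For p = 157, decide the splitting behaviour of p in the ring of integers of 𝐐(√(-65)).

-65 mod 4 = 3, hence disc K = 4·(-65) = -260 and O_K = ℤ[√-65].
Since gcd(157, -260) = 1 the prime 157 does not ramify.
Compute (-65/157) via Euler: 92^((157-1)/2) mod 157 = 156, so (-65/157) = -1.
d is a non-residue mod p, hence 157 remains inert in O_K.

157 remains inert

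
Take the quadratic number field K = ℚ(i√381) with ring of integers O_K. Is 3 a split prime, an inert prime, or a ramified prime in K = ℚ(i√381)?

3 is ramified

-381 mod 4 = 3, hence disc K = 4·(-381) = -1524 and O_K = ℤ[√-381].
Ramification test: 3 | -1524. The prime 3 ramifies in K.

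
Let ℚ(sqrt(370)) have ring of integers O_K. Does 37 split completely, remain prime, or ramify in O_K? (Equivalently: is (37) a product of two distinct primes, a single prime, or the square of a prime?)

p ramifies

d = 370 ≡ 2 (mod 4), so O_K = ℤ[√370] and disc(K) = 4d = 1480.
37 divides disc(K) = 1480, so 37 ramifies.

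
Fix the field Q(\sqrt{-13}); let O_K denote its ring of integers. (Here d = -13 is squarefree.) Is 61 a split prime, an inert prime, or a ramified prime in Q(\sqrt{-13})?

split — (61) = 𝔭₁𝔭₂ with 𝔭₁ ≠ 𝔭₂

d = -13 ≡ 3 (mod 4), so O_K = ℤ[√-13] and disc(K) = 4d = -52.
61 ∤ -52, so 61 is unramified.
Euler's criterion: (-13)^30 mod 61 = 1. Thus (-13|61) = 1.
(-13/61) = 1, so 61 splits.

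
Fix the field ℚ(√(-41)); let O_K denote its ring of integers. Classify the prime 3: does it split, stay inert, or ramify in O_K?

p splits

-41 mod 4 = 3, hence disc K = 4·(-41) = -164 and O_K = ℤ[√-41].
3 ∤ -164, so 3 is unramified.
Compute (-41/3) via Euler: 1^((3-1)/2) mod 3 = 1, so (-41/3) = 1.
Legendre symbol 1 ⇒ 3 is split.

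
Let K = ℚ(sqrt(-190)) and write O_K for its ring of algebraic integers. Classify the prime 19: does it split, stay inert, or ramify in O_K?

-190 mod 4 = 2, hence disc K = 4·(-190) = -760 and O_K = ℤ[√-190].
19 divides disc(K) = -760, so 19 ramifies.

ramifies in O_K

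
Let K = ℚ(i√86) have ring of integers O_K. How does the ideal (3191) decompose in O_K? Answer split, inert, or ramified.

3191 splits in O_K

d = -86 ≡ 2 (mod 4), so O_K = ℤ[√-86] and disc(K) = 4d = -344.
3191 ∤ -344, so 3191 is unramified.
Euler's criterion: (-86)^1595 mod 3191 = 1. Thus (-86|3191) = 1.
Legendre symbol 1 ⇒ 3191 is split.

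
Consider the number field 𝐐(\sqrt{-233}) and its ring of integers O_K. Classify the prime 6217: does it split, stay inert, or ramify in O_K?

split — (6217) = 𝔭₁𝔭₂ with 𝔭₁ ≠ 𝔭₂

-233 mod 4 = 3, hence disc K = 4·(-233) = -932 and O_K = ℤ[√-233].
disc(K) = -932 is not divisible by 6217; 6217 is unramified.
Compute (-233/6217) via Euler: 5984^((6217-1)/2) mod 6217 = 1, so (-233/6217) = 1.
Legendre symbol 1 ⇒ 6217 is split.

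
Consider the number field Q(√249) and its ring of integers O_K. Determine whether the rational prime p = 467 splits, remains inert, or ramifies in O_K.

split

d = 249 ≡ 1 (mod 4), so O_K = ℤ[(1+√249)/2] and disc(K) = d = 249.
disc(K) = 249 is not divisible by 467; 467 is unramified.
Legendre symbol by Euler's criterion: (249/467) ≡ 249^233 ≡ 1 (mod 467), i.e. (249/467) = 1.
(249/467) = 1, so 467 splits.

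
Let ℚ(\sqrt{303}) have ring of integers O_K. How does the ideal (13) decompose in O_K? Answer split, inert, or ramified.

303 mod 4 = 3, hence disc K = 4·303 = 1212 and O_K = ℤ[√303].
13 ∤ 1212, so 13 is unramified.
Euler's criterion: 303^6 mod 13 = 1. Thus (303|13) = 1.
Legendre symbol 1 ⇒ 13 is split.

split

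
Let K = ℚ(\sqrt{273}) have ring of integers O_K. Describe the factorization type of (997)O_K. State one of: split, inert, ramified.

d = 273 ≡ 1 (mod 4), so O_K = ℤ[(1+√273)/2] and disc(K) = d = 273.
disc(K) = 273 is not divisible by 997; 997 is unramified.
Compute (273/997) via Euler: 273^((997-1)/2) mod 997 = 996, so (273/997) = -1.
(273/997) = -1, so 997 is inert.

997 remains inert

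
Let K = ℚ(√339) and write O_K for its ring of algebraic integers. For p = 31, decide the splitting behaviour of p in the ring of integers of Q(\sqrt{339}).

inert

339 mod 4 = 3, hence disc K = 4·339 = 1356 and O_K = ℤ[√339].
Since gcd(31, 1356) = 1 the prime 31 does not ramify.
Euler's criterion: 339^15 mod 31 = 30. Thus (339|31) = -1.
(339/31) = -1, so 31 is inert.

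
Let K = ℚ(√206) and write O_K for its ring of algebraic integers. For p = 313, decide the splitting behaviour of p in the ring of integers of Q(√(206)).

split

Since 206 ≢ 1 mod 4, the ring of integers is ℤ[√206] with discriminant 4·206 = 824.
Since gcd(313, 824) = 1 the prime 313 does not ramify.
Legendre symbol by Euler's criterion: (206/313) ≡ 206^156 ≡ 1 (mod 313), i.e. (206/313) = 1.
(206/313) = 1, so 313 splits.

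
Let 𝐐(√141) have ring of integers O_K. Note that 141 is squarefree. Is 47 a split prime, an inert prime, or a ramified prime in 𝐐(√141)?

d = 141 ≡ 1 (mod 4), so O_K = ℤ[(1+√141)/2] and disc(K) = d = 141.
Ramification test: 47 | 141. The prime 47 ramifies in K.

47 is ramified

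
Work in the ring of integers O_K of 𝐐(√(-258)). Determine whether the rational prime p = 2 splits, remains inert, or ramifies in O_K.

Since -258 ≢ 1 mod 4, the ring of integers is ℤ[√-258] with discriminant 4·(-258) = -1032.
2 divides disc(K) = -1032, so 2 ramifies.

2 is ramified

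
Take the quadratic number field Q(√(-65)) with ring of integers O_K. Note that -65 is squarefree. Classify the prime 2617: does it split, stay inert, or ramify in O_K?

inert — (2617) stays prime in O_K

-65 mod 4 = 3, hence disc K = 4·(-65) = -260 and O_K = ℤ[√-65].
2617 ∤ -260, so 2617 is unramified.
(-65/2617) = 2552^1308 mod 2617 = 2616, giving Legendre symbol -1.
(-65/2617) = -1, so 2617 is inert.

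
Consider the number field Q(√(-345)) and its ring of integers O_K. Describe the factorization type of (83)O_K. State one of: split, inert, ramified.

Since -345 ≢ 1 mod 4, the ring of integers is ℤ[√-345] with discriminant 4·(-345) = -1380.
83 ∤ -1380, so 83 is unramified.
(-345/83) = 70^41 mod 83 = 1, giving Legendre symbol 1.
(-345/83) = 1, so 83 splits.

split — (83) = 𝔭₁𝔭₂ with 𝔭₁ ≠ 𝔭₂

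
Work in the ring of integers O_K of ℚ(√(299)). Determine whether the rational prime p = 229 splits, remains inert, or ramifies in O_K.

split

Since 299 ≢ 1 mod 4, the ring of integers is ℤ[√299] with discriminant 4·299 = 1196.
229 ∤ 1196, so 229 is unramified.
Compute (299/229) via Euler: 70^((229-1)/2) mod 229 = 1, so (299/229) = 1.
d is a quadratic residue mod p, hence 229 splits in O_K.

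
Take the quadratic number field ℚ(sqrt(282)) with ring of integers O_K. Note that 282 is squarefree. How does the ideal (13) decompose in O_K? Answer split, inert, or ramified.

split — (13) = 𝔭₁𝔭₂ with 𝔭₁ ≠ 𝔭₂

Since 282 ≢ 1 mod 4, the ring of integers is ℤ[√282] with discriminant 4·282 = 1128.
disc(K) = 1128 is not divisible by 13; 13 is unramified.
Legendre symbol by Euler's criterion: (282/13) ≡ 282^6 ≡ 1 (mod 13), i.e. (282/13) = 1.
(282/13) = 1, so 13 splits.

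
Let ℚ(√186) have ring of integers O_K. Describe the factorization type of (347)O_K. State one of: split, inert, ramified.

Since 186 ≢ 1 mod 4, the ring of integers is ℤ[√186] with discriminant 4·186 = 744.
disc(K) = 744 is not divisible by 347; 347 is unramified.
Compute (186/347) via Euler: 186^((347-1)/2) mod 347 = 346, so (186/347) = -1.
Legendre symbol -1 ⇒ 347 is inert.

inert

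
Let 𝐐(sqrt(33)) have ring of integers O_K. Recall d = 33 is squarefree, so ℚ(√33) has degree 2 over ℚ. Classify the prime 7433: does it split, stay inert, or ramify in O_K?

Since 33 ≡ 1 mod 4, the ring of integers is ℤ[(1+√33)/2] with discriminant 33.
Since gcd(7433, 33) = 1 the prime 7433 does not ramify.
Euler's criterion: 33^3716 mod 7433 = 1. Thus (33|7433) = 1.
d is a quadratic residue mod p, hence 7433 splits in O_K.

split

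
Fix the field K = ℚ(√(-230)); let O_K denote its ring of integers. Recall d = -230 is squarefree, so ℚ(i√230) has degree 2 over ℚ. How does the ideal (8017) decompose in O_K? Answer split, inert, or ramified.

Since -230 ≢ 1 mod 4, the ring of integers is ℤ[√-230] with discriminant 4·(-230) = -920.
disc(K) = -920 is not divisible by 8017; 8017 is unramified.
Legendre symbol by Euler's criterion: (-230/8017) ≡ (-230)^4008 ≡ 8016 (mod 8017), i.e. (-230/8017) = -1.
(-230/8017) = -1, so 8017 is inert.

p is inert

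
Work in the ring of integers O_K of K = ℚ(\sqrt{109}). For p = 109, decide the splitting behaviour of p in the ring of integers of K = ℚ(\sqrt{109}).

d = 109 ≡ 1 (mod 4), so O_K = ℤ[(1+√109)/2] and disc(K) = d = 109.
disc(K) = 109 = 109·1, so p = 109 is ramified.

ramified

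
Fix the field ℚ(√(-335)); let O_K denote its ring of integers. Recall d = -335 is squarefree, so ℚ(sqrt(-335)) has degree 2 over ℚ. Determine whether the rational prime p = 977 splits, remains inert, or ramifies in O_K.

inert

d = -335 ≡ 1 (mod 4), so O_K = ℤ[(1+√-335)/2] and disc(K) = d = -335.
disc(K) = -335 is not divisible by 977; 977 is unramified.
(-335/977) = 642^488 mod 977 = 976, giving Legendre symbol -1.
(-335/977) = -1, so 977 is inert.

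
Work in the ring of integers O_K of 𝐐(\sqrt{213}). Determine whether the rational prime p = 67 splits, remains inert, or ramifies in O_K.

remains prime (inert)

d = 213 ≡ 1 (mod 4), so O_K = ℤ[(1+√213)/2] and disc(K) = d = 213.
Since gcd(67, 213) = 1 the prime 67 does not ramify.
Compute (213/67) via Euler: 12^((67-1)/2) mod 67 = 66, so (213/67) = -1.
(213/67) = -1, so 67 is inert.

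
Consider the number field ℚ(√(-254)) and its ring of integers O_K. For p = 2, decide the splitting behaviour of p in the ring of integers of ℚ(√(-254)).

Since -254 ≢ 1 mod 4, the ring of integers is ℤ[√-254] with discriminant 4·(-254) = -1016.
Ramification test: 2 | -1016. The prime 2 ramifies in K.

p ramifies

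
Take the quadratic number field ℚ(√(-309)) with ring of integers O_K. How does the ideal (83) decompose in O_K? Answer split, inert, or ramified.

split

d = -309 ≡ 3 (mod 4), so O_K = ℤ[√-309] and disc(K) = 4d = -1236.
disc(K) = -1236 is not divisible by 83; 83 is unramified.
Euler's criterion: (-309)^41 mod 83 = 1. Thus (-309|83) = 1.
d is a quadratic residue mod p, hence 83 splits in O_K.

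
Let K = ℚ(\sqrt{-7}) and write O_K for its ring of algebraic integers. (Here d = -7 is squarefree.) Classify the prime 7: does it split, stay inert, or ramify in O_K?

Since -7 ≡ 1 mod 4, the ring of integers is ℤ[(1+√-7)/2] with discriminant -7.
disc(K) = -7 = 7·(-1), so p = 7 is ramified.

ramified — (7) = 𝔭²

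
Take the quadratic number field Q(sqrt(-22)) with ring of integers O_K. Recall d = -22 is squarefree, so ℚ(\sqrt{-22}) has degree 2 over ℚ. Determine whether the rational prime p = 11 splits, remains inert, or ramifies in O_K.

-22 mod 4 = 2, hence disc K = 4·(-22) = -88 and O_K = ℤ[√-22].
disc(K) = -88 = 11·(-8), so p = 11 is ramified.

ramifies in O_K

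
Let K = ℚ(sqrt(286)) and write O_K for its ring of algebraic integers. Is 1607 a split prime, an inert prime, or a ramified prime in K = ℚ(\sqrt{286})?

p splits

Since 286 ≢ 1 mod 4, the ring of integers is ℤ[√286] with discriminant 4·286 = 1144.
1607 ∤ 1144, so 1607 is unramified.
Euler's criterion: 286^803 mod 1607 = 1. Thus (286|1607) = 1.
Legendre symbol 1 ⇒ 1607 is split.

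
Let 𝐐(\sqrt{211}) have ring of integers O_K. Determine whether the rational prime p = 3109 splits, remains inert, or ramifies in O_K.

p is inert

d = 211 ≡ 3 (mod 4), so O_K = ℤ[√211] and disc(K) = 4d = 844.
disc(K) = 844 is not divisible by 3109; 3109 is unramified.
Compute (211/3109) via Euler: 211^((3109-1)/2) mod 3109 = 3108, so (211/3109) = -1.
Legendre symbol -1 ⇒ 3109 is inert.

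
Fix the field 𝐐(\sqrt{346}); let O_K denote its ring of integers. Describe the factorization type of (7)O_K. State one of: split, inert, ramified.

Since 346 ≢ 1 mod 4, the ring of integers is ℤ[√346] with discriminant 4·346 = 1384.
Since gcd(7, 1384) = 1 the prime 7 does not ramify.
Compute (346/7) via Euler: 3^((7-1)/2) mod 7 = 6, so (346/7) = -1.
(346/7) = -1, so 7 is inert.

7 remains inert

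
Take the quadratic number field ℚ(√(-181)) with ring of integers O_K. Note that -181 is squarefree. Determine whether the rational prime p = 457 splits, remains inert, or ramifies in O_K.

Since -181 ≢ 1 mod 4, the ring of integers is ℤ[√-181] with discriminant 4·(-181) = -724.
Since gcd(457, -724) = 1 the prime 457 does not ramify.
Legendre symbol by Euler's criterion: (-181/457) ≡ (-181)^228 ≡ 456 (mod 457), i.e. (-181/457) = -1.
d is a non-residue mod p, hence 457 remains inert in O_K.

p is inert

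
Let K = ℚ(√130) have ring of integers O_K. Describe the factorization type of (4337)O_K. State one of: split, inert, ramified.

130 mod 4 = 2, hence disc K = 4·130 = 520 and O_K = ℤ[√130].
disc(K) = 520 is not divisible by 4337; 4337 is unramified.
Compute (130/4337) via Euler: 130^((4337-1)/2) mod 4337 = 1, so (130/4337) = 1.
Legendre symbol 1 ⇒ 4337 is split.

split — (4337) = 𝔭₁𝔭₂ with 𝔭₁ ≠ 𝔭₂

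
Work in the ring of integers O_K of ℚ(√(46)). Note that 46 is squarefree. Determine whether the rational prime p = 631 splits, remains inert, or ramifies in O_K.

d = 46 ≡ 2 (mod 4), so O_K = ℤ[√46] and disc(K) = 4d = 184.
Since gcd(631, 184) = 1 the prime 631 does not ramify.
Legendre symbol by Euler's criterion: (46/631) ≡ 46^315 ≡ 1 (mod 631), i.e. (46/631) = 1.
Legendre symbol 1 ⇒ 631 is split.

split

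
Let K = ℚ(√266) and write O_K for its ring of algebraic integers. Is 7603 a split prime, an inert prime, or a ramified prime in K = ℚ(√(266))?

d = 266 ≡ 2 (mod 4), so O_K = ℤ[√266] and disc(K) = 4d = 1064.
Since gcd(7603, 1064) = 1 the prime 7603 does not ramify.
(266/7603) = 266^3801 mod 7603 = 1, giving Legendre symbol 1.
d is a quadratic residue mod p, hence 7603 splits in O_K.

split — (7603) = 𝔭₁𝔭₂ with 𝔭₁ ≠ 𝔭₂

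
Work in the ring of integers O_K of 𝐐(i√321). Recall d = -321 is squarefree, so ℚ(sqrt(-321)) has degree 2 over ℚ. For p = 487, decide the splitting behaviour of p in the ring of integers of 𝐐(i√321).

split

Since -321 ≢ 1 mod 4, the ring of integers is ℤ[√-321] with discriminant 4·(-321) = -1284.
487 ∤ -1284, so 487 is unramified.
(-321/487) = 166^243 mod 487 = 1, giving Legendre symbol 1.
Legendre symbol 1 ⇒ 487 is split.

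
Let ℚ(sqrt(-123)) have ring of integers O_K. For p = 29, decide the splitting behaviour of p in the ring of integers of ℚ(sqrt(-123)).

-123 mod 4 = 1, hence disc K = -123 and O_K = ℤ[(1+√-123)/2].
disc(K) = -123 is not divisible by 29; 29 is unramified.
Legendre symbol by Euler's criterion: (-123/29) ≡ (-123)^14 ≡ 1 (mod 29), i.e. (-123/29) = 1.
d is a quadratic residue mod p, hence 29 splits in O_K.

p splits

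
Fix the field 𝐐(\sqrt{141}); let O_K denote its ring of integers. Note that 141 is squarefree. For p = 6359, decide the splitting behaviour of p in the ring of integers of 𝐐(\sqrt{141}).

Since 141 ≡ 1 mod 4, the ring of integers is ℤ[(1+√141)/2] with discriminant 141.
6359 ∤ 141, so 6359 is unramified.
(141/6359) = 141^3179 mod 6359 = 6358, giving Legendre symbol -1.
d is a non-residue mod p, hence 6359 remains inert in O_K.

inert — (6359) stays prime in O_K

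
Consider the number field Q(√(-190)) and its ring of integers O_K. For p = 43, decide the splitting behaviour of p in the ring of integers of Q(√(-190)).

d = -190 ≡ 2 (mod 4), so O_K = ℤ[√-190] and disc(K) = 4d = -760.
disc(K) = -760 is not divisible by 43; 43 is unramified.
Legendre symbol by Euler's criterion: (-190/43) ≡ (-190)^21 ≡ 1 (mod 43), i.e. (-190/43) = 1.
(-190/43) = 1, so 43 splits.

splits completely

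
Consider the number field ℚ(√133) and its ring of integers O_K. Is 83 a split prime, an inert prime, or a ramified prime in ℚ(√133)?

133 mod 4 = 1, hence disc K = 133 and O_K = ℤ[(1+√133)/2].
Since gcd(83, 133) = 1 the prime 83 does not ramify.
Compute (133/83) via Euler: 50^((83-1)/2) mod 83 = 82, so (133/83) = -1.
(133/83) = -1, so 83 is inert.

83 remains inert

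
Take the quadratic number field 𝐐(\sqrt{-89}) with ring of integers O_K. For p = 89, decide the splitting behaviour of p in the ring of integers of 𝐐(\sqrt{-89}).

ramified

d = -89 ≡ 3 (mod 4), so O_K = ℤ[√-89] and disc(K) = 4d = -356.
Ramification test: 89 | -356. The prime 89 ramifies in K.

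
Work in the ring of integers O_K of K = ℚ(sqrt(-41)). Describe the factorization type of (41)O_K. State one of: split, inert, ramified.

-41 mod 4 = 3, hence disc K = 4·(-41) = -164 and O_K = ℤ[√-41].
41 divides disc(K) = -164, so 41 ramifies.

ramified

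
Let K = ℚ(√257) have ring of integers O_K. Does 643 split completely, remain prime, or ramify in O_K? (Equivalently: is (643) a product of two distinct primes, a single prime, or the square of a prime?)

d = 257 ≡ 1 (mod 4), so O_K = ℤ[(1+√257)/2] and disc(K) = d = 257.
disc(K) = 257 is not divisible by 643; 643 is unramified.
Legendre symbol by Euler's criterion: (257/643) ≡ 257^321 ≡ 1 (mod 643), i.e. (257/643) = 1.
d is a quadratic residue mod p, hence 643 splits in O_K.

splits completely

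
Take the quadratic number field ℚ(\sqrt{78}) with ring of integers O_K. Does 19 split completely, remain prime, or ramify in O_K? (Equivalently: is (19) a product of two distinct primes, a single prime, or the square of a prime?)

d = 78 ≡ 2 (mod 4), so O_K = ℤ[√78] and disc(K) = 4d = 312.
disc(K) = 312 is not divisible by 19; 19 is unramified.
(78/19) = 2^9 mod 19 = 18, giving Legendre symbol -1.
Legendre symbol -1 ⇒ 19 is inert.

19 remains inert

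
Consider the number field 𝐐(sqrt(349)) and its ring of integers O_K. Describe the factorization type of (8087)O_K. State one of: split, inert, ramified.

d = 349 ≡ 1 (mod 4), so O_K = ℤ[(1+√349)/2] and disc(K) = d = 349.
8087 ∤ 349, so 8087 is unramified.
Compute (349/8087) via Euler: 349^((8087-1)/2) mod 8087 = 1, so (349/8087) = 1.
(349/8087) = 1, so 8087 splits.

split — (8087) = 𝔭₁𝔭₂ with 𝔭₁ ≠ 𝔭₂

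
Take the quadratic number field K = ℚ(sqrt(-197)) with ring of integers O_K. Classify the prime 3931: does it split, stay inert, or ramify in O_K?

d = -197 ≡ 3 (mod 4), so O_K = ℤ[√-197] and disc(K) = 4d = -788.
disc(K) = -788 is not divisible by 3931; 3931 is unramified.
Compute (-197/3931) via Euler: 3734^((3931-1)/2) mod 3931 = 3930, so (-197/3931) = -1.
d is a non-residue mod p, hence 3931 remains inert in O_K.

p is inert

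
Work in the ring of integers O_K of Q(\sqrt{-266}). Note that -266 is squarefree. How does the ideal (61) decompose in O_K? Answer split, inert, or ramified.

-266 mod 4 = 2, hence disc K = 4·(-266) = -1064 and O_K = ℤ[√-266].
61 ∤ -1064, so 61 is unramified.
Legendre symbol by Euler's criterion: (-266/61) ≡ (-266)^30 ≡ 1 (mod 61), i.e. (-266/61) = 1.
(-266/61) = 1, so 61 splits.

p splits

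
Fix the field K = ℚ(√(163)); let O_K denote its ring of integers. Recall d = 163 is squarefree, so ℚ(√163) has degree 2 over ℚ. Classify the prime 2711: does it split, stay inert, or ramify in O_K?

splits completely

163 mod 4 = 3, hence disc K = 4·163 = 652 and O_K = ℤ[√163].
Since gcd(2711, 652) = 1 the prime 2711 does not ramify.
Legendre symbol by Euler's criterion: (163/2711) ≡ 163^1355 ≡ 1 (mod 2711), i.e. (163/2711) = 1.
(163/2711) = 1, so 2711 splits.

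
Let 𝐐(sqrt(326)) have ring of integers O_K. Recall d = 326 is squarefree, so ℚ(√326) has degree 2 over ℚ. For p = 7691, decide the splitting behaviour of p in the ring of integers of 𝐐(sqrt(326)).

p is inert

d = 326 ≡ 2 (mod 4), so O_K = ℤ[√326] and disc(K) = 4d = 1304.
disc(K) = 1304 is not divisible by 7691; 7691 is unramified.
(326/7691) = 326^3845 mod 7691 = 7690, giving Legendre symbol -1.
Legendre symbol -1 ⇒ 7691 is inert.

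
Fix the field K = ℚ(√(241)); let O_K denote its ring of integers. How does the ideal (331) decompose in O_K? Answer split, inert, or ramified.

331 splits in O_K

241 mod 4 = 1, hence disc K = 241 and O_K = ℤ[(1+√241)/2].
331 ∤ 241, so 331 is unramified.
Legendre symbol by Euler's criterion: (241/331) ≡ 241^165 ≡ 1 (mod 331), i.e. (241/331) = 1.
Legendre symbol 1 ⇒ 331 is split.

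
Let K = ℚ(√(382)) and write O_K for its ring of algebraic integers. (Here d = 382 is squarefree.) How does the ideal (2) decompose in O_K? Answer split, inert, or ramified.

382 mod 4 = 2, hence disc K = 4·382 = 1528 and O_K = ℤ[√382].
disc(K) = 1528 = 2·764, so p = 2 is ramified.

p ramifies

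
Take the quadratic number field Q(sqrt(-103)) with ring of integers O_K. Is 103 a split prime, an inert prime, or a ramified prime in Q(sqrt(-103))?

-103 mod 4 = 1, hence disc K = -103 and O_K = ℤ[(1+√-103)/2].
Ramification test: 103 | -103. The prime 103 ramifies in K.

ramifies in O_K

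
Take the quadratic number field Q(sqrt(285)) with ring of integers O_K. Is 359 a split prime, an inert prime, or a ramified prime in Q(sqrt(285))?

d = 285 ≡ 1 (mod 4), so O_K = ℤ[(1+√285)/2] and disc(K) = d = 285.
disc(K) = 285 is not divisible by 359; 359 is unramified.
(285/359) = 285^179 mod 359 = 358, giving Legendre symbol -1.
Legendre symbol -1 ⇒ 359 is inert.

remains prime (inert)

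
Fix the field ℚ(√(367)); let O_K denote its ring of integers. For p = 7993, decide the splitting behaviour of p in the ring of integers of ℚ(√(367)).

inert

Since 367 ≢ 1 mod 4, the ring of integers is ℤ[√367] with discriminant 4·367 = 1468.
Since gcd(7993, 1468) = 1 the prime 7993 does not ramify.
Compute (367/7993) via Euler: 367^((7993-1)/2) mod 7993 = 7992, so (367/7993) = -1.
d is a non-residue mod p, hence 7993 remains inert in O_K.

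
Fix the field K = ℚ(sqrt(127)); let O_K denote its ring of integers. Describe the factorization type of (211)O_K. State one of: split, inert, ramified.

p is inert

d = 127 ≡ 3 (mod 4), so O_K = ℤ[√127] and disc(K) = 4d = 508.
211 ∤ 508, so 211 is unramified.
Euler's criterion: 127^105 mod 211 = 210. Thus (127|211) = -1.
Legendre symbol -1 ⇒ 211 is inert.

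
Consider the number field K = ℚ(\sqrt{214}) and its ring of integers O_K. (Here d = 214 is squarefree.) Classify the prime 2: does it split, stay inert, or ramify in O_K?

ramified — (2) = 𝔭²

214 mod 4 = 2, hence disc K = 4·214 = 856 and O_K = ℤ[√214].
disc(K) = 856 = 2·428, so p = 2 is ramified.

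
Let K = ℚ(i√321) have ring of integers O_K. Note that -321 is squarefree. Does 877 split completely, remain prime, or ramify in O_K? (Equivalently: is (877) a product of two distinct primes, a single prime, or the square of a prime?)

inert — (877) stays prime in O_K

Since -321 ≢ 1 mod 4, the ring of integers is ℤ[√-321] with discriminant 4·(-321) = -1284.
877 ∤ -1284, so 877 is unramified.
Compute (-321/877) via Euler: 556^((877-1)/2) mod 877 = 876, so (-321/877) = -1.
(-321/877) = -1, so 877 is inert.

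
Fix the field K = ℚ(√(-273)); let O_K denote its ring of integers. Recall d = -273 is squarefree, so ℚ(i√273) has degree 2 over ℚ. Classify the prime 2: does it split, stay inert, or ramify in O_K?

Since -273 ≢ 1 mod 4, the ring of integers is ℤ[√-273] with discriminant 4·(-273) = -1092.
2 divides disc(K) = -1092, so 2 ramifies.

ramifies in O_K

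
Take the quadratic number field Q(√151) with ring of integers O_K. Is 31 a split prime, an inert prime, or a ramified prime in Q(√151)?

31 remains inert

d = 151 ≡ 3 (mod 4), so O_K = ℤ[√151] and disc(K) = 4d = 604.
31 ∤ 604, so 31 is unramified.
(151/31) = 27^15 mod 31 = 30, giving Legendre symbol -1.
d is a non-residue mod p, hence 31 remains inert in O_K.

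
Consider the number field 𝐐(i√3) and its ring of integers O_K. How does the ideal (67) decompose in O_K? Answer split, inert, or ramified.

p splits

-3 mod 4 = 1, hence disc K = -3 and O_K = ℤ[(1+√-3)/2].
Since gcd(67, -3) = 1 the prime 67 does not ramify.
Euler's criterion: (-3)^33 mod 67 = 1. Thus (-3|67) = 1.
d is a quadratic residue mod p, hence 67 splits in O_K.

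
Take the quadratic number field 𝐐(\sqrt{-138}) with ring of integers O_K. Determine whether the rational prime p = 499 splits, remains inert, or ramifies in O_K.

splits completely

d = -138 ≡ 2 (mod 4), so O_K = ℤ[√-138] and disc(K) = 4d = -552.
499 ∤ -552, so 499 is unramified.
Legendre symbol by Euler's criterion: (-138/499) ≡ (-138)^249 ≡ 1 (mod 499), i.e. (-138/499) = 1.
Legendre symbol 1 ⇒ 499 is split.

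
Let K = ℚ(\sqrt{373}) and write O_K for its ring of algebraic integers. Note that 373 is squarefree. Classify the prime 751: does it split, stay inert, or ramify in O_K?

d = 373 ≡ 1 (mod 4), so O_K = ℤ[(1+√373)/2] and disc(K) = d = 373.
751 ∤ 373, so 751 is unramified.
(373/751) = 373^375 mod 751 = 750, giving Legendre symbol -1.
Legendre symbol -1 ⇒ 751 is inert.

remains prime (inert)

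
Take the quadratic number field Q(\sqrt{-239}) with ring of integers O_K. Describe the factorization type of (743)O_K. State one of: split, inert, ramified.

remains prime (inert)

Since -239 ≡ 1 mod 4, the ring of integers is ℤ[(1+√-239)/2] with discriminant -239.
743 ∤ -239, so 743 is unramified.
Euler's criterion: (-239)^371 mod 743 = 742. Thus (-239|743) = -1.
(-239/743) = -1, so 743 is inert.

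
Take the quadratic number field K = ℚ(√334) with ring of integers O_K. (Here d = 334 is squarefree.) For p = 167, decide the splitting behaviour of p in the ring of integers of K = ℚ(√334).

ramified — (167) = 𝔭²

334 mod 4 = 2, hence disc K = 4·334 = 1336 and O_K = ℤ[√334].
disc(K) = 1336 = 167·8, so p = 167 is ramified.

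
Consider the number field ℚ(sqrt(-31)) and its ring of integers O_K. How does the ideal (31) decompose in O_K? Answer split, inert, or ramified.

-31 mod 4 = 1, hence disc K = -31 and O_K = ℤ[(1+√-31)/2].
disc(K) = -31 = 31·(-1), so p = 31 is ramified.

ramifies in O_K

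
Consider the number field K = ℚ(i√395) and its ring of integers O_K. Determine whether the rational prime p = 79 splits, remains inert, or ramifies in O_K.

p ramifies

Since -395 ≡ 1 mod 4, the ring of integers is ℤ[(1+√-395)/2] with discriminant -395.
79 divides disc(K) = -395, so 79 ramifies.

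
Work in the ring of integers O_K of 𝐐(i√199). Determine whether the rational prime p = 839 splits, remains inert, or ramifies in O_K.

d = -199 ≡ 1 (mod 4), so O_K = ℤ[(1+√-199)/2] and disc(K) = d = -199.
Since gcd(839, -199) = 1 the prime 839 does not ramify.
Euler's criterion: (-199)^419 mod 839 = 1. Thus (-199|839) = 1.
(-199/839) = 1, so 839 splits.

839 splits in O_K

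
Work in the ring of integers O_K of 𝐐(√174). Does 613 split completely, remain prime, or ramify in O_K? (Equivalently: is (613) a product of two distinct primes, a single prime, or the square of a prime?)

d = 174 ≡ 2 (mod 4), so O_K = ℤ[√174] and disc(K) = 4d = 696.
disc(K) = 696 is not divisible by 613; 613 is unramified.
Compute (174/613) via Euler: 174^((613-1)/2) mod 613 = 612, so (174/613) = -1.
(174/613) = -1, so 613 is inert.

inert — (613) stays prime in O_K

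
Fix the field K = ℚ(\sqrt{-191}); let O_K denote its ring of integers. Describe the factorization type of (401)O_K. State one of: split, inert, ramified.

d = -191 ≡ 1 (mod 4), so O_K = ℤ[(1+√-191)/2] and disc(K) = d = -191.
Since gcd(401, -191) = 1 the prime 401 does not ramify.
(-191/401) = 210^200 mod 401 = 400, giving Legendre symbol -1.
(-191/401) = -1, so 401 is inert.

p is inert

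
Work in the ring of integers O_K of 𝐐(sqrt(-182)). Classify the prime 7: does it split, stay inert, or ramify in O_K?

p ramifies

d = -182 ≡ 2 (mod 4), so O_K = ℤ[√-182] and disc(K) = 4d = -728.
7 divides disc(K) = -728, so 7 ramifies.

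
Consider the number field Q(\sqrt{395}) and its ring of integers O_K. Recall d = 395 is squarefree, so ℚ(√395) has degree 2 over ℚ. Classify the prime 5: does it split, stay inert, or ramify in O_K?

ramifies in O_K

d = 395 ≡ 3 (mod 4), so O_K = ℤ[√395] and disc(K) = 4d = 1580.
disc(K) = 1580 = 5·316, so p = 5 is ramified.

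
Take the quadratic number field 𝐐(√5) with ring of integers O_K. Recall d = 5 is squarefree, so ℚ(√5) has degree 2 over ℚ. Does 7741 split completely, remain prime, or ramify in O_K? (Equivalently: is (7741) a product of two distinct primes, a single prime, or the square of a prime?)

Since 5 ≡ 1 mod 4, the ring of integers is ℤ[(1+√5)/2] with discriminant 5.
7741 ∤ 5, so 7741 is unramified.
Compute (5/7741) via Euler: 5^((7741-1)/2) mod 7741 = 1, so (5/7741) = 1.
d is a quadratic residue mod p, hence 7741 splits in O_K.

p splits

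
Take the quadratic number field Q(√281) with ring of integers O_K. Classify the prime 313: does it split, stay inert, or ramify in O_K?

313 splits in O_K

Since 281 ≡ 1 mod 4, the ring of integers is ℤ[(1+√281)/2] with discriminant 281.
disc(K) = 281 is not divisible by 313; 313 is unramified.
Legendre symbol by Euler's criterion: (281/313) ≡ 281^156 ≡ 1 (mod 313), i.e. (281/313) = 1.
d is a quadratic residue mod p, hence 313 splits in O_K.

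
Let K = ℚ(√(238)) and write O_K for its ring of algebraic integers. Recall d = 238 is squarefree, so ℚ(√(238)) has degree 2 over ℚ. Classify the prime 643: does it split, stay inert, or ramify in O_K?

split

238 mod 4 = 2, hence disc K = 4·238 = 952 and O_K = ℤ[√238].
643 ∤ 952, so 643 is unramified.
Legendre symbol by Euler's criterion: (238/643) ≡ 238^321 ≡ 1 (mod 643), i.e. (238/643) = 1.
(238/643) = 1, so 643 splits.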